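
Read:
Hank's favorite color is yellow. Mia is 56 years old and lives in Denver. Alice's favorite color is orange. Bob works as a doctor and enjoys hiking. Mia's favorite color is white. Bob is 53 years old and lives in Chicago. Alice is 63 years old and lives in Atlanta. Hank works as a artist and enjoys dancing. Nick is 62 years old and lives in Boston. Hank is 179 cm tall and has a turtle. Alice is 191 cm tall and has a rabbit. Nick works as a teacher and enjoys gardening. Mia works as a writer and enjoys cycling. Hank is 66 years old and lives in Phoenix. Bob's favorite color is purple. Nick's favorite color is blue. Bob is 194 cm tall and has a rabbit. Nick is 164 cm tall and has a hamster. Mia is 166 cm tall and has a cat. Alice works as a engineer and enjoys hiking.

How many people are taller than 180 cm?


Taller than 180: 2

2


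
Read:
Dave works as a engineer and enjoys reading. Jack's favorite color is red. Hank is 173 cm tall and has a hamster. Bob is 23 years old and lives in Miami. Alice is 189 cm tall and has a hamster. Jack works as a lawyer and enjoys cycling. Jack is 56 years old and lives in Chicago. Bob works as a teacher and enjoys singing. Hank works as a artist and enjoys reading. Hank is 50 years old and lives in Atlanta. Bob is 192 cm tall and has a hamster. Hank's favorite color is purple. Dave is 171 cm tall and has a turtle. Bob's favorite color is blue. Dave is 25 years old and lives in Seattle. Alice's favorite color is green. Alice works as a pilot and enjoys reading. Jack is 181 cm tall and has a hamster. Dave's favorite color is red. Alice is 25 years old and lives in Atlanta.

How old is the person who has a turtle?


Person with turtle is Dave, age 25

25


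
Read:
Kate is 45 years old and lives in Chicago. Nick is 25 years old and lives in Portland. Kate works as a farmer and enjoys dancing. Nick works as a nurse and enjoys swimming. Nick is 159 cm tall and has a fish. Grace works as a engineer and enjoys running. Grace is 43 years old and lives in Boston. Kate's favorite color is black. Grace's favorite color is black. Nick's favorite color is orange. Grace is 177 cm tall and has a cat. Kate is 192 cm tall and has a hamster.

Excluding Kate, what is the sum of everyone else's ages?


Sum (excluding Kate): 68

68


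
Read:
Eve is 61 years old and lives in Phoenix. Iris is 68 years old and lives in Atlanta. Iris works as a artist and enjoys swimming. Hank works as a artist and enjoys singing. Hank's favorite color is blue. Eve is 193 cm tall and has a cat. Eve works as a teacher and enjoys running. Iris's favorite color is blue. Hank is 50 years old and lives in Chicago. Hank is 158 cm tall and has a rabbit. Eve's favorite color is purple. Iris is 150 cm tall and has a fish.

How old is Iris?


Iris is 68 years old

68


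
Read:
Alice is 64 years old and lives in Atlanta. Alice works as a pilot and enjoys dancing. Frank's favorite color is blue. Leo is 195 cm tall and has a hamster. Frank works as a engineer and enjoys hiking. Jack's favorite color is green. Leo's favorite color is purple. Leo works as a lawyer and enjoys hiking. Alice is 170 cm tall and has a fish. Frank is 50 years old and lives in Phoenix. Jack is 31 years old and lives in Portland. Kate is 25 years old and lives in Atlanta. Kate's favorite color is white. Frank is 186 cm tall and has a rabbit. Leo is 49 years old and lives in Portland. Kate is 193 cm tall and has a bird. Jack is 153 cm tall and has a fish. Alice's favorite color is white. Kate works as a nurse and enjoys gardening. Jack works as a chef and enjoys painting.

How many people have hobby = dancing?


Count: 1

1


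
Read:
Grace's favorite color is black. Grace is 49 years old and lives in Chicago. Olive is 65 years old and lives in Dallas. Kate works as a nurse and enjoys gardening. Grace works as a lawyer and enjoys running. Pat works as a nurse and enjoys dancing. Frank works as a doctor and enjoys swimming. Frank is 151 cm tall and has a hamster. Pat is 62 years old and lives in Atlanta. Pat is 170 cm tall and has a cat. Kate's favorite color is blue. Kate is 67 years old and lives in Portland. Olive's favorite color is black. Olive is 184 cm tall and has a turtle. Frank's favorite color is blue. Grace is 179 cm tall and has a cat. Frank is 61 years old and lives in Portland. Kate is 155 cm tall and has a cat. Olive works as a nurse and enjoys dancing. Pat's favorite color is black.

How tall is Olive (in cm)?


Olive is 184 cm tall

184


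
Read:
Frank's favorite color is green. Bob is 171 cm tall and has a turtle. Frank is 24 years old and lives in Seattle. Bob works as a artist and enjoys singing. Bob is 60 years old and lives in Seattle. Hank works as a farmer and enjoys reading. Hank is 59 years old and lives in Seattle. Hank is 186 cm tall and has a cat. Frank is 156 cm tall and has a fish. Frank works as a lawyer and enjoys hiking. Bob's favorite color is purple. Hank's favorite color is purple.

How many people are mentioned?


People: Frank, Hank, Bob. Count = 3

3


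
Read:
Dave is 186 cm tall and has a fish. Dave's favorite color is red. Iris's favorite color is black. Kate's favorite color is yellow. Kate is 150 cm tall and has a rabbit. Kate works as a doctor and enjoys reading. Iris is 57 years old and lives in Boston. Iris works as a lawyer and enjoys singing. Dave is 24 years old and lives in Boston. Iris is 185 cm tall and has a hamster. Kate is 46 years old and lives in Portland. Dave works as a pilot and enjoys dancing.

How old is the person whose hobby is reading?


Person with hobby=reading is Kate, age 46

46


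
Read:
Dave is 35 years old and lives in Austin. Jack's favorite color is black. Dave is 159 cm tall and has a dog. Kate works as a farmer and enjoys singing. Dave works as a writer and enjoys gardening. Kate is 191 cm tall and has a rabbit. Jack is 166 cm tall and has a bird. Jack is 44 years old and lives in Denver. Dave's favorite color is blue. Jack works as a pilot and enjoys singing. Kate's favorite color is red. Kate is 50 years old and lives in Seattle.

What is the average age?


Sum=129, n=3, avg=43

43


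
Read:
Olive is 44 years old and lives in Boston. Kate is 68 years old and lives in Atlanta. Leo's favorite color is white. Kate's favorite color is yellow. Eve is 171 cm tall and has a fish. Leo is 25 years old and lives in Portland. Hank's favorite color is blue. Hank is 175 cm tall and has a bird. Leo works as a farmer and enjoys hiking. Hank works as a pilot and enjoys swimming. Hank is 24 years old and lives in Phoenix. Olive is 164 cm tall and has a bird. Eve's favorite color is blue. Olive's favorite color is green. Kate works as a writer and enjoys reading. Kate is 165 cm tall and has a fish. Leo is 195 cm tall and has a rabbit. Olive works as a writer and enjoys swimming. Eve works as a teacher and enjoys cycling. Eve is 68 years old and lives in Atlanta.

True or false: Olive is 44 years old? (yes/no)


Olive is actually 44. yes

yes


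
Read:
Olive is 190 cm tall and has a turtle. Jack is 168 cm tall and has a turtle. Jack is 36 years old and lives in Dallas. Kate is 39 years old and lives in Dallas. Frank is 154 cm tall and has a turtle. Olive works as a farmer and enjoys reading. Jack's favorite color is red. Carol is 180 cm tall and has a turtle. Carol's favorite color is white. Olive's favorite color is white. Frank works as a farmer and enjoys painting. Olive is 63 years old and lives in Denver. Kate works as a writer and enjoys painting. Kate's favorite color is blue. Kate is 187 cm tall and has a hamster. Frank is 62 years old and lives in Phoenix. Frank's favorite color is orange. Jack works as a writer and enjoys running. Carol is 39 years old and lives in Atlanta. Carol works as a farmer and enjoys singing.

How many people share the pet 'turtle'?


Count: 4

4


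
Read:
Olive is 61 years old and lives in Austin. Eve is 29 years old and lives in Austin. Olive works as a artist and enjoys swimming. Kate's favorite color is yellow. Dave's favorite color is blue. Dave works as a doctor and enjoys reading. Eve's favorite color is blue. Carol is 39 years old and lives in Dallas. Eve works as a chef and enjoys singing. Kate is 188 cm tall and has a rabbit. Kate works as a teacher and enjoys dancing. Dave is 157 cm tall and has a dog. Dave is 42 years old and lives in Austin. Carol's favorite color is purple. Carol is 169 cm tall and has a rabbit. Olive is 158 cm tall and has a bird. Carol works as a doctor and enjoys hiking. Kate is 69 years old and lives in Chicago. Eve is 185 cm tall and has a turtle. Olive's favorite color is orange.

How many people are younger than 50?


Filter: 3

3


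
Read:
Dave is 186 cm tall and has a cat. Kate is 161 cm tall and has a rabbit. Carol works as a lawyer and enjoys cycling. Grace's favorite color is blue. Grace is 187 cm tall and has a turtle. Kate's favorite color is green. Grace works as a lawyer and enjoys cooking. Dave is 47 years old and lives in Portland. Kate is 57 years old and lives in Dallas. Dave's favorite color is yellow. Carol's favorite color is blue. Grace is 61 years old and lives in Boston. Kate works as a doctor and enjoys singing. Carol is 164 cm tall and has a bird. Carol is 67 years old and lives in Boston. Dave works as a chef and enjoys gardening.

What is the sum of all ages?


61+67+57+47 = 232

232


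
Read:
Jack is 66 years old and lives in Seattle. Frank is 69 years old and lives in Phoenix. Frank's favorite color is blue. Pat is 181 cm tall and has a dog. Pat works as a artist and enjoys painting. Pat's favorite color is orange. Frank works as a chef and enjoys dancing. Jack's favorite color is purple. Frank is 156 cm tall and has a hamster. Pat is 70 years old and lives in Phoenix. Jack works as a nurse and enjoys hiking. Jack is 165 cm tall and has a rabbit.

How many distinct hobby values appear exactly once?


Unique hobby values: 3

3


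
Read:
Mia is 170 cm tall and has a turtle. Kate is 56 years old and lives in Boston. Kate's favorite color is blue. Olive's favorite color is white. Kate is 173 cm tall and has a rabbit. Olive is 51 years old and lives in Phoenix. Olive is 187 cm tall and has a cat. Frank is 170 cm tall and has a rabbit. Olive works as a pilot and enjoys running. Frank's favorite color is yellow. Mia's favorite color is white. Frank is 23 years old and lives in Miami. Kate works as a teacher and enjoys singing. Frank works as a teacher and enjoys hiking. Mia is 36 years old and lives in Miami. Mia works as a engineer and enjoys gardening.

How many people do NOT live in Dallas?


Not in Dallas: 4

4


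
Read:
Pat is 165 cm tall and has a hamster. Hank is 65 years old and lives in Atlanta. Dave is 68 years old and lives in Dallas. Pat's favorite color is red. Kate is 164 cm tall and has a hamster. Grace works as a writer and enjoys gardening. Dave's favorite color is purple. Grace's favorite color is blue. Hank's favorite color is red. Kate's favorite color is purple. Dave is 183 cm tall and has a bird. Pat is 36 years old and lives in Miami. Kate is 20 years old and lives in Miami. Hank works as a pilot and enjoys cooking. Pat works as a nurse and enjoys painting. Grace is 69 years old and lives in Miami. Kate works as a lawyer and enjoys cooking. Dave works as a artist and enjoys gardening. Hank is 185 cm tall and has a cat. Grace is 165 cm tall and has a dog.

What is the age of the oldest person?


Oldest: Grace at 69

69


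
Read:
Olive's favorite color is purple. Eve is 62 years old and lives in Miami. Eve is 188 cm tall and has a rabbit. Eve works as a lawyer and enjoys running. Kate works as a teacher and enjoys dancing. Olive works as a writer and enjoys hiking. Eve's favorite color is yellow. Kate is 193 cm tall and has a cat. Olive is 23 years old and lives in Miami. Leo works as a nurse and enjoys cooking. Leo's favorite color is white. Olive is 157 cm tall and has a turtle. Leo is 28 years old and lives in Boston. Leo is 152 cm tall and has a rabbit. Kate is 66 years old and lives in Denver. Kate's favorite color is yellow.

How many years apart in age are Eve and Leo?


62 vs 28, diff = 34

34


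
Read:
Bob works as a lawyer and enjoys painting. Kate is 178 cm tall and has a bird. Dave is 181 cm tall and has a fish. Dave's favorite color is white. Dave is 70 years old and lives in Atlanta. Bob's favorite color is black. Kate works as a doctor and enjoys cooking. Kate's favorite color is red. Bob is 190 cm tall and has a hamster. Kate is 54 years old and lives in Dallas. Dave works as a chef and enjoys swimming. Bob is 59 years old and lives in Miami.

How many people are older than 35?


Filter: 3

3


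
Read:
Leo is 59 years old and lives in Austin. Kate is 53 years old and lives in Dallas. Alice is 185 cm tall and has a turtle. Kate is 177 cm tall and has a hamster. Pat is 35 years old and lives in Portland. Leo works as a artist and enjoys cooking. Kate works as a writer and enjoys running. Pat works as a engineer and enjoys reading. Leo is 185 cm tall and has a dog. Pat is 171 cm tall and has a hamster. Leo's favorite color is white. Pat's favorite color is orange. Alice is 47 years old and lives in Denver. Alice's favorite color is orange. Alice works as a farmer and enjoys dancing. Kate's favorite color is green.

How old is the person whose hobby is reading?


Person with hobby=reading is Pat, age 35

35


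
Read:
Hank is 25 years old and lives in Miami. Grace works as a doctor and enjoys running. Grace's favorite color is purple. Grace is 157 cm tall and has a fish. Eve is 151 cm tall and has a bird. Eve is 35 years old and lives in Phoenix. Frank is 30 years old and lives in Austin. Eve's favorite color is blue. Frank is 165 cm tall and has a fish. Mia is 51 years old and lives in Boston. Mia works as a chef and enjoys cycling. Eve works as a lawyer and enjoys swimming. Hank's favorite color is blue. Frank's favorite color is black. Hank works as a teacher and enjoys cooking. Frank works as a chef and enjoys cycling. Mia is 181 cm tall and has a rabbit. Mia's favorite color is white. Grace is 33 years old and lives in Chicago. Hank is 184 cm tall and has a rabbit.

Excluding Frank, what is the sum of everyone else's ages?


Sum (excluding Frank): 144

144


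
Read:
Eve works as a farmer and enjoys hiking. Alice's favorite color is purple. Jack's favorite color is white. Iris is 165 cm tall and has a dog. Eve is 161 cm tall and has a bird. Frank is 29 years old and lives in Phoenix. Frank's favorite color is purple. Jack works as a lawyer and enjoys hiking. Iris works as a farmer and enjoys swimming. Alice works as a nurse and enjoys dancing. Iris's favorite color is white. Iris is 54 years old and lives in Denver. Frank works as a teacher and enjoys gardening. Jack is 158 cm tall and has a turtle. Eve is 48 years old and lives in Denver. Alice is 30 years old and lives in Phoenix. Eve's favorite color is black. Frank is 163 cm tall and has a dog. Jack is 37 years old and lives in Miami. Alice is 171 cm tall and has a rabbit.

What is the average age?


Sum=198, n=5, avg=39.6

39.6


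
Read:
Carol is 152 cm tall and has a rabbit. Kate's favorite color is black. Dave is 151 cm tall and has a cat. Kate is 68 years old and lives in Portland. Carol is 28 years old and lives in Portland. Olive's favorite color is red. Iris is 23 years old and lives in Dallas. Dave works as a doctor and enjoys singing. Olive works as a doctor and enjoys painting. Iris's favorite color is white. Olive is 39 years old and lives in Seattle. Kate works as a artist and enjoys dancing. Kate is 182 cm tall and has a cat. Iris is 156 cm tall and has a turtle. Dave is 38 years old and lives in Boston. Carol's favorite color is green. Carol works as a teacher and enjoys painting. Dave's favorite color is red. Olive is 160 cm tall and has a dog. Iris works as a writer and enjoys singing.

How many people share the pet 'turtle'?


Count: 1

1


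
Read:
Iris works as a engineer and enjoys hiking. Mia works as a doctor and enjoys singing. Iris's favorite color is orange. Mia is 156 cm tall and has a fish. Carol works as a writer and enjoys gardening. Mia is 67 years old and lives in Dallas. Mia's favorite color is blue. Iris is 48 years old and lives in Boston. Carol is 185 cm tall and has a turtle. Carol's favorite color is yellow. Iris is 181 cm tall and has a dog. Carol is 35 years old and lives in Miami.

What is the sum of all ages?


35+67+48 = 150

150


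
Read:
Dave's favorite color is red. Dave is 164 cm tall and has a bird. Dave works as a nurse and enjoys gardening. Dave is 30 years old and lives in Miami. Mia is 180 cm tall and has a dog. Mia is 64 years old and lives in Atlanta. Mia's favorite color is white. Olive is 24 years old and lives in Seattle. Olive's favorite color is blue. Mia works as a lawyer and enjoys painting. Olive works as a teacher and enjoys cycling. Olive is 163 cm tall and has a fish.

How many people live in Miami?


Count in Miami: 1

1


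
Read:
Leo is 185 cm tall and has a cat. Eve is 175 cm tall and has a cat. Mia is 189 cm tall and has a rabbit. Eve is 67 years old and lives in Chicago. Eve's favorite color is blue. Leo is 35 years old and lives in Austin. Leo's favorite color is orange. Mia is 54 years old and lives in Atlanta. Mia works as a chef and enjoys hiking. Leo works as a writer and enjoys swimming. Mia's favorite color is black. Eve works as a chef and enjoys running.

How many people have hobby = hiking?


Count: 1

1


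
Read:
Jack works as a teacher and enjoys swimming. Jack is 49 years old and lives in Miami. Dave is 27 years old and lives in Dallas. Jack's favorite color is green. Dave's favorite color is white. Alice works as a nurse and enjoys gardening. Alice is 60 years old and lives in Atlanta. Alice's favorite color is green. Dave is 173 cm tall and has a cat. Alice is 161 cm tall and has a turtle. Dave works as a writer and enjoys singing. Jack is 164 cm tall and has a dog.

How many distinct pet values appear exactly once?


Unique pet values: 3

3


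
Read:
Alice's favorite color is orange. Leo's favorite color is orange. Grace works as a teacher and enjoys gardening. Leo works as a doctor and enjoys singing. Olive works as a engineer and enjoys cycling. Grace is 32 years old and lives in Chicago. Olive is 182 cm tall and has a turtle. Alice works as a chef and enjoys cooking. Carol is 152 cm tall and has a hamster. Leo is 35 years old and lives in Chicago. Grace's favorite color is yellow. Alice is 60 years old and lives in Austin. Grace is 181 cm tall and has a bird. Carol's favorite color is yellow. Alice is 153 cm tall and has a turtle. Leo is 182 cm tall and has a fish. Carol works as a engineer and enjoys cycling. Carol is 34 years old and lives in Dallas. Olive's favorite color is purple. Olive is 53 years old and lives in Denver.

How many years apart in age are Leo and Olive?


35 vs 53, diff = 18

18


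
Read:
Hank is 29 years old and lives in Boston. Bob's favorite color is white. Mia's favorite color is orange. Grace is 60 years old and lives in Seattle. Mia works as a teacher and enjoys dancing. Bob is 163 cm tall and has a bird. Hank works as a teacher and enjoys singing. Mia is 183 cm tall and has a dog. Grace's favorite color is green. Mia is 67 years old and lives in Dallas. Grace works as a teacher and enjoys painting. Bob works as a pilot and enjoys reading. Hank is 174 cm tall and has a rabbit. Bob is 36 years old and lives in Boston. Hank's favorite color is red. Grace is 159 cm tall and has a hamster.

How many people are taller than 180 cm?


Taller than 180: 1

1


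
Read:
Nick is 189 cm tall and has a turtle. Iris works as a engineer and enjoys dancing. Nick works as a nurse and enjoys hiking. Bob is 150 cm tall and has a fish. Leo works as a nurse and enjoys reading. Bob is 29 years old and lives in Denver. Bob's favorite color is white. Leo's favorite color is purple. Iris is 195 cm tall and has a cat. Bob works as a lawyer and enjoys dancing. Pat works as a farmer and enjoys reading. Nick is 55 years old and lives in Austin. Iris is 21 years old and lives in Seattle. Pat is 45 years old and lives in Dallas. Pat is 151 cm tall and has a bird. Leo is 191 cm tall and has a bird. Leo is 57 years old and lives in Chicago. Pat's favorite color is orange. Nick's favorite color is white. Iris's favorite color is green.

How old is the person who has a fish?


Person with fish is Bob, age 29

29


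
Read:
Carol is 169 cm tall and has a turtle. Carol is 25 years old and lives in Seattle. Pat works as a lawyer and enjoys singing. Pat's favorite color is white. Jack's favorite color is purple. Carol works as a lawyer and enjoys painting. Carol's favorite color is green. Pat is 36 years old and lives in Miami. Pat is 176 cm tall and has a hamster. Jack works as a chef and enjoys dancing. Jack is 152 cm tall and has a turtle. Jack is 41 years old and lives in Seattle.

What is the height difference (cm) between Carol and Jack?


|169 - 152| = 17

17


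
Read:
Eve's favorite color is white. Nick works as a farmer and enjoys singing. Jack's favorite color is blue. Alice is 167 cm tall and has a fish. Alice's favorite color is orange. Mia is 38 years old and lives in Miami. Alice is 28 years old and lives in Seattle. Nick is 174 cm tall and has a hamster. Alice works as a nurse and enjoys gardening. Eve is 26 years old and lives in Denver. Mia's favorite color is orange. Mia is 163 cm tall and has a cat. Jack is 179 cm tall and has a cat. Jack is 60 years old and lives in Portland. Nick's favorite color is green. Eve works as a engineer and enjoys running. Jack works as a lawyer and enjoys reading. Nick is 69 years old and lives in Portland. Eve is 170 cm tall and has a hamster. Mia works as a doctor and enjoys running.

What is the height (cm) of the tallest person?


Tallest: Jack at 179 cm

179


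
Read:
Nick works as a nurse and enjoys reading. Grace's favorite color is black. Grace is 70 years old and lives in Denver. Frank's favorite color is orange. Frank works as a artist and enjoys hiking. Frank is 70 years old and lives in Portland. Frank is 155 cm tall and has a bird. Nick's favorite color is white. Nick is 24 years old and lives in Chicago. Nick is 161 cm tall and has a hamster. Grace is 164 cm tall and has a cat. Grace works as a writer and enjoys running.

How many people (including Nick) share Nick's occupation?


Nick is a nurse. Count = 1

1


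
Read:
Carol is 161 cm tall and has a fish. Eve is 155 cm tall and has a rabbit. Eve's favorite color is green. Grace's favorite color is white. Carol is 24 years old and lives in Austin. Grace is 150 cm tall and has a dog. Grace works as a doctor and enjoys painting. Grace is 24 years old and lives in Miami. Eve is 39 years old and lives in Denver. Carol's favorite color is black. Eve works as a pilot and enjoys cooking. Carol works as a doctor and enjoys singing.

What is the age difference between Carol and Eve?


|24 - 39| = 15

15


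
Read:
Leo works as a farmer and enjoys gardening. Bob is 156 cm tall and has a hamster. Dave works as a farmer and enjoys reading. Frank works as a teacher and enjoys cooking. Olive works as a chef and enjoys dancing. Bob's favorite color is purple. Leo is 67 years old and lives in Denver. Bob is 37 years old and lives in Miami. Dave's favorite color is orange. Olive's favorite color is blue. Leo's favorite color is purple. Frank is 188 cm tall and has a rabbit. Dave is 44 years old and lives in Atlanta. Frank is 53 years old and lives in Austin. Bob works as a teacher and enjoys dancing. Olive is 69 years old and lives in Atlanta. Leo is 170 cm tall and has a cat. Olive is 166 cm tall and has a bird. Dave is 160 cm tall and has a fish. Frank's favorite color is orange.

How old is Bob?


Bob is 37 years old

37


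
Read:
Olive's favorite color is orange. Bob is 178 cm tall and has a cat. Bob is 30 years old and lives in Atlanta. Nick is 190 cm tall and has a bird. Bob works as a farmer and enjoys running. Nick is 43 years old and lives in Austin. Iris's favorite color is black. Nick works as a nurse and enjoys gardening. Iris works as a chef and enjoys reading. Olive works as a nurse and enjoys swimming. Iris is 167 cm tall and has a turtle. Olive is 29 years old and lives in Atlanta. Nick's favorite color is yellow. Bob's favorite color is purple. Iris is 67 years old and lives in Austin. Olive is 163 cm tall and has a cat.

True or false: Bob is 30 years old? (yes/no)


Bob is actually 30. yes

yes


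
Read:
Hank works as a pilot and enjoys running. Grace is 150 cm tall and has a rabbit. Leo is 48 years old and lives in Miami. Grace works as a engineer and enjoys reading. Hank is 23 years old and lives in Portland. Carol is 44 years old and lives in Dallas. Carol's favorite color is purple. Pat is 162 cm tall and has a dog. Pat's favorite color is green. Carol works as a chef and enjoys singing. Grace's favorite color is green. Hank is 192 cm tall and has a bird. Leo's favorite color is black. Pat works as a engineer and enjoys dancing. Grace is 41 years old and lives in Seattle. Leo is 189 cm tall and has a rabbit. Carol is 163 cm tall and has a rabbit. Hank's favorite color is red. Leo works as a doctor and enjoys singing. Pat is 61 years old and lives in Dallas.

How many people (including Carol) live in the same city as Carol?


Carol lives in Dallas. Count = 2

2


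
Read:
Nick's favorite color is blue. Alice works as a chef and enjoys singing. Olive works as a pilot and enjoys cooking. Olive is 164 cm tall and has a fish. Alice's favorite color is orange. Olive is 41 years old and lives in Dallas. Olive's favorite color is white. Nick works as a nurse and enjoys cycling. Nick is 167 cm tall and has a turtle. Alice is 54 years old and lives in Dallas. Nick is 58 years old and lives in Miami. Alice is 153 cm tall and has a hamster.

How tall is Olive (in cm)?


Olive is 164 cm tall

164


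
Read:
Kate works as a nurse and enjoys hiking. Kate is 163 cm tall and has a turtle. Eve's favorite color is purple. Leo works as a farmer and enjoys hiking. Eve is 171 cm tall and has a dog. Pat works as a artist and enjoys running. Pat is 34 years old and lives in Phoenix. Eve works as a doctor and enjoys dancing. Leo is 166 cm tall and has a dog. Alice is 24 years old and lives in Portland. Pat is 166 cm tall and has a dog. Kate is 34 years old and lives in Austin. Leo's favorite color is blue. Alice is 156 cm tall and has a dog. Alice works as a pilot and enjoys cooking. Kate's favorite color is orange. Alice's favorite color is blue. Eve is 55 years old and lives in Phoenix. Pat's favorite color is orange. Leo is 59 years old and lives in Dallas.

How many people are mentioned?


People: Leo, Alice, Pat, Eve, Kate. Count = 5

5


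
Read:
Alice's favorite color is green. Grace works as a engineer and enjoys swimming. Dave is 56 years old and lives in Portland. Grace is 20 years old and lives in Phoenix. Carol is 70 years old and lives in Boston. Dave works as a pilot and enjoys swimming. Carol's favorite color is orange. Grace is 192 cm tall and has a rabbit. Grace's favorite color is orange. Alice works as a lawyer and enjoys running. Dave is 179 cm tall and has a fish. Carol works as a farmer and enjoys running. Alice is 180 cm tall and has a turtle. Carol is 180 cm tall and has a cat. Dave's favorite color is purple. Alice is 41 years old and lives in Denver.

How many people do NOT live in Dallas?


Not in Dallas: 4

4


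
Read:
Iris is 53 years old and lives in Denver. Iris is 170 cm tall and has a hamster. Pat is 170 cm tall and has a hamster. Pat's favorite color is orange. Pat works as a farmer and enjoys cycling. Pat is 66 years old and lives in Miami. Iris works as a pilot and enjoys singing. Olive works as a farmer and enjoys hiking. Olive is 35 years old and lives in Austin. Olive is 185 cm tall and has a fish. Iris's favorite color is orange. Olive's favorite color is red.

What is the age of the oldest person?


Oldest: Pat at 66

66


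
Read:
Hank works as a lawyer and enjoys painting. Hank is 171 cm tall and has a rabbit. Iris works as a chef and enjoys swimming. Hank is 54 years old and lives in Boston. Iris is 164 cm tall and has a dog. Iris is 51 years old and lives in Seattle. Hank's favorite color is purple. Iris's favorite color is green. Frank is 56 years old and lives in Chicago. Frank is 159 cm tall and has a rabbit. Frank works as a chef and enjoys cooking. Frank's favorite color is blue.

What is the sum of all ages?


51+56+54 = 161

161


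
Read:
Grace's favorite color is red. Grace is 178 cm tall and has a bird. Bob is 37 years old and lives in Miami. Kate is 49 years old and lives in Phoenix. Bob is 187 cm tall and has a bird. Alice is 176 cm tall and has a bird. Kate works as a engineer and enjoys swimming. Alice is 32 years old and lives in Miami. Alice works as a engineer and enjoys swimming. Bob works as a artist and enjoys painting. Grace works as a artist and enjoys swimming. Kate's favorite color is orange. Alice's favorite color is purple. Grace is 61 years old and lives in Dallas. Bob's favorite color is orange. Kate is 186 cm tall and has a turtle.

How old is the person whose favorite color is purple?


Person with favorite color=purple is Alice, age 32

32


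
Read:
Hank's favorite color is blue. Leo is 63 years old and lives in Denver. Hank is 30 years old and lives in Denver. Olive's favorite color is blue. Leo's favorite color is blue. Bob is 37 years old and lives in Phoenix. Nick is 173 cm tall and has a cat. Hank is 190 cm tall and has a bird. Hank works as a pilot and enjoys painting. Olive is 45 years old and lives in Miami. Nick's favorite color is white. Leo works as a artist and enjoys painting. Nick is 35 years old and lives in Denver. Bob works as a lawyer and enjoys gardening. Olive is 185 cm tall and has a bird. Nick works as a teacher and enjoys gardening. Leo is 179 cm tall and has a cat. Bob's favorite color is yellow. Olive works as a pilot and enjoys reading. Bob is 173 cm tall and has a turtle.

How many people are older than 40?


Filter: 2

2


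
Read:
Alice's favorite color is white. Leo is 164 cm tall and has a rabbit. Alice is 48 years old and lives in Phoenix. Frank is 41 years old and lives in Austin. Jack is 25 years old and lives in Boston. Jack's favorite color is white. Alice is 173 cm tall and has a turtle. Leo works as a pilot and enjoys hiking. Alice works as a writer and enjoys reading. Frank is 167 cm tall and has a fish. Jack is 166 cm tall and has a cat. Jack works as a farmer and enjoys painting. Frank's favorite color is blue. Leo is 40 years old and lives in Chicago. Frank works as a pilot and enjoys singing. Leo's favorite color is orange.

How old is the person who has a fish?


Person with fish is Frank, age 41

41


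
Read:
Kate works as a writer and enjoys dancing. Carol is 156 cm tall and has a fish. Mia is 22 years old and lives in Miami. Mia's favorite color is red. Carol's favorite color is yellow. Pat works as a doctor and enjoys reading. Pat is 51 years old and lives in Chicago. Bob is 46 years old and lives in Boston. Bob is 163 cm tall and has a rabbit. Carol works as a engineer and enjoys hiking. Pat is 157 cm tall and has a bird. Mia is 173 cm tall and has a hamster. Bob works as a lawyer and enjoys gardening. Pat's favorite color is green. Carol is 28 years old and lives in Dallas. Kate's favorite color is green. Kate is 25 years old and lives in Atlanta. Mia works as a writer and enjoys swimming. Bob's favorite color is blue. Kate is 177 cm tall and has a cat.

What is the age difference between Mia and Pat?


|22 - 51| = 29

29


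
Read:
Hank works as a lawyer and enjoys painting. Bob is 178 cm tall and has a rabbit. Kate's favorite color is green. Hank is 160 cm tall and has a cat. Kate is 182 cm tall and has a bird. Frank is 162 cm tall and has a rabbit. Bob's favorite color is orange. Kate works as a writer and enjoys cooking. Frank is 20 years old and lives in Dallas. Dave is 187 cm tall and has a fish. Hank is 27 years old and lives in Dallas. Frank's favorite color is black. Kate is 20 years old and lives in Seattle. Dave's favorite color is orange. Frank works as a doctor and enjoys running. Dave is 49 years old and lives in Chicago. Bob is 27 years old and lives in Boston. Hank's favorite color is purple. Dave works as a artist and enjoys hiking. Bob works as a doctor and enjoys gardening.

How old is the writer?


The writer is Kate, age 20

20


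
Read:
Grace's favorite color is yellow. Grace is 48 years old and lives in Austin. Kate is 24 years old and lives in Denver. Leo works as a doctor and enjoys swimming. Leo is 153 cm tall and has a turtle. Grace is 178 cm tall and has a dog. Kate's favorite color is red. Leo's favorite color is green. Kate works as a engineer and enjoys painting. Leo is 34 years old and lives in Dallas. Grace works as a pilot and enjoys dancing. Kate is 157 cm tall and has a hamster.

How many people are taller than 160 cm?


Taller than 160: 1

1


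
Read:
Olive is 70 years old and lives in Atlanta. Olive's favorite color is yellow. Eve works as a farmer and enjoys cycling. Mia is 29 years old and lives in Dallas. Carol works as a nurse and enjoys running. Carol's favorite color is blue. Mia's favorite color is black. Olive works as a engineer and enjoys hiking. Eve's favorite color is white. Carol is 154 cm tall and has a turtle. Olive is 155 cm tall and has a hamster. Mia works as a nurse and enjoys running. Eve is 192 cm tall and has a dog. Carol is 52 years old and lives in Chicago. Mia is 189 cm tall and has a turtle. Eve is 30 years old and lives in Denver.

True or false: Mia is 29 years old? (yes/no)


Mia is actually 29. yes

yes


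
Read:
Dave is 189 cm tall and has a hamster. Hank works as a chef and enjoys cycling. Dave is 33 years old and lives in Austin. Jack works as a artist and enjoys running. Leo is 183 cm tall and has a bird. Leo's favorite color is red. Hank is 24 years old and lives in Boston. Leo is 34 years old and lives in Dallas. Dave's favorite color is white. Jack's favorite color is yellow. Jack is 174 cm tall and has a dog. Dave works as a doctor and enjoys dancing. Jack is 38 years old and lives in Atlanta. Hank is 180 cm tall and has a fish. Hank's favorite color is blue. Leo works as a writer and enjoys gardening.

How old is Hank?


Hank is 24 years old

24


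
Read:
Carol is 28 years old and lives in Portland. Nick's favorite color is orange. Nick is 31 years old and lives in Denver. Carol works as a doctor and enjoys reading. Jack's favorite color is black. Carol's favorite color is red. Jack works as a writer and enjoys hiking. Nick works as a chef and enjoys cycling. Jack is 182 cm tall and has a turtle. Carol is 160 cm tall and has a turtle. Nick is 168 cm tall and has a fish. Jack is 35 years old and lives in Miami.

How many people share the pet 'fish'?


Count: 1

1


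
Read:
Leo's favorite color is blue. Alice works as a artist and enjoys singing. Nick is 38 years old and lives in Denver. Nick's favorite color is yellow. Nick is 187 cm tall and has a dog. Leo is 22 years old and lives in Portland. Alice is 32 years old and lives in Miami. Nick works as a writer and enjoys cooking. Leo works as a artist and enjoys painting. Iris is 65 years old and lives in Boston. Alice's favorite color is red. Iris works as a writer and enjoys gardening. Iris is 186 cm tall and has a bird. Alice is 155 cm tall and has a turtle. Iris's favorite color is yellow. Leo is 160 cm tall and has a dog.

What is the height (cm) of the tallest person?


Tallest: Nick at 187 cm

187


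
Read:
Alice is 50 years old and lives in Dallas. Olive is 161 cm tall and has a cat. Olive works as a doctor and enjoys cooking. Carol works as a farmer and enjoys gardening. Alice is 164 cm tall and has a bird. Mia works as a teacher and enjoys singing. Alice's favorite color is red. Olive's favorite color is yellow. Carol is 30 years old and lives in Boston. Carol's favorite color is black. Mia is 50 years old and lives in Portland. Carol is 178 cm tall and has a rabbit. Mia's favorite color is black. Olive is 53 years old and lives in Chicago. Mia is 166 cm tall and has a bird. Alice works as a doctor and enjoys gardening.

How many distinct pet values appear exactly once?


Unique pet values: 2

2


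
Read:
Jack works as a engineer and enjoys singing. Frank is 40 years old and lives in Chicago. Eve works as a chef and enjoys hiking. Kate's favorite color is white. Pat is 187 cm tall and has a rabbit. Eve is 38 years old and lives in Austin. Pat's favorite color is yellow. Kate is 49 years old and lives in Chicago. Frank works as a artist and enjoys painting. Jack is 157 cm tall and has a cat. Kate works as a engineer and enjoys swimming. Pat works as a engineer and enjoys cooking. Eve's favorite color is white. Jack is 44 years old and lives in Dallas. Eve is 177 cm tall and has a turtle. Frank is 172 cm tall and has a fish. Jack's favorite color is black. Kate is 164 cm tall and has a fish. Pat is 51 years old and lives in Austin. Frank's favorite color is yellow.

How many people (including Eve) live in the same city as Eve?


Eve lives in Austin. Count = 2

2


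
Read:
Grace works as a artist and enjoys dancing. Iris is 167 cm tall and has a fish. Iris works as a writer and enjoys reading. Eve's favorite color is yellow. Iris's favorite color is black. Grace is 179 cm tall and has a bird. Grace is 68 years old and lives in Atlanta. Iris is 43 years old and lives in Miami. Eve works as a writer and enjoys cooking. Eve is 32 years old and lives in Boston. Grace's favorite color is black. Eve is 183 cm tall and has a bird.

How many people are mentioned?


People: Eve, Iris, Grace. Count = 3

3


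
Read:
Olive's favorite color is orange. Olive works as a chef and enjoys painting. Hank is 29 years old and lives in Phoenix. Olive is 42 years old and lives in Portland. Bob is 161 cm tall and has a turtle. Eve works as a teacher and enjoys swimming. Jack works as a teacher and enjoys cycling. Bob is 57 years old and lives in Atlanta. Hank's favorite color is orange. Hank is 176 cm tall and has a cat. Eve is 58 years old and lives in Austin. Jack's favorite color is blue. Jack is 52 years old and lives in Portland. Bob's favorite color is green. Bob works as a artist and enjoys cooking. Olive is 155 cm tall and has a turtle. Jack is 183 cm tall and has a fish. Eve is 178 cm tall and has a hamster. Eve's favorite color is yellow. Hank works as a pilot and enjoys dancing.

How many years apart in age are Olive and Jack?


42 vs 52, diff = 10

10


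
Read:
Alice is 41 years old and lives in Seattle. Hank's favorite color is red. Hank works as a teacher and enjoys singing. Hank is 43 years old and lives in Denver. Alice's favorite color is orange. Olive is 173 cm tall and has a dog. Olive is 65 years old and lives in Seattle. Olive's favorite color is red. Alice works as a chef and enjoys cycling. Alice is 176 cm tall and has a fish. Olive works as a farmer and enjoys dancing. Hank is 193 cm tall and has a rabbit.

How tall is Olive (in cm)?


Olive is 173 cm tall

173


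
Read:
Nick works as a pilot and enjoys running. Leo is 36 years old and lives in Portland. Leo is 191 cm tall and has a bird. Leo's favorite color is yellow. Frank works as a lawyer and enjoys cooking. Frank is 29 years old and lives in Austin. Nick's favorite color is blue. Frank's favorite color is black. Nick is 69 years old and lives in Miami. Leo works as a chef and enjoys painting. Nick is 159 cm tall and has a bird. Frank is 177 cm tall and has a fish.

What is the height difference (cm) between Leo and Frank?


|191 - 177| = 14

14


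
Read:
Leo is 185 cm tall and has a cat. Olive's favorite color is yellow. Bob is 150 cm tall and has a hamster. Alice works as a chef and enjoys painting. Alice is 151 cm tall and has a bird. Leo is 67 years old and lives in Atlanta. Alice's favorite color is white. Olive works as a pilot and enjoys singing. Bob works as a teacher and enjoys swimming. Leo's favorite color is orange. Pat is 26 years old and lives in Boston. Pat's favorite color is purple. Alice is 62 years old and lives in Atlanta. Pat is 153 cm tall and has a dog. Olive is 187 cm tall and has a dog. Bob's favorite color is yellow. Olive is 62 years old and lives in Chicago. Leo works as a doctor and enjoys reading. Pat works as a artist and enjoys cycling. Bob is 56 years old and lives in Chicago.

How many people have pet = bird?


Count: 1

1
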